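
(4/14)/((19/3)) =6/133 = 0.05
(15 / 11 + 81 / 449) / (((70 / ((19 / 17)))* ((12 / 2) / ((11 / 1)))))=24149/534310 = 0.05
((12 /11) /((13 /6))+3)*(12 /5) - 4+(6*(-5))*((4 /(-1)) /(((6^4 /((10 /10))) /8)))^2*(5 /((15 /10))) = 20394272/4691115 = 4.35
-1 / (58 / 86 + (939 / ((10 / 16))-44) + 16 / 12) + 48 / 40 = 5648553/4709815 = 1.20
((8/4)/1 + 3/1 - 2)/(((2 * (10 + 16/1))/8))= 0.46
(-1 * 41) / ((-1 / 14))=574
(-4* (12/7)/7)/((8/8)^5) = -48/49 = -0.98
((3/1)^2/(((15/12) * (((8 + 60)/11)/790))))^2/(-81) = -3020644/289 = -10452.06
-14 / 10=-1.40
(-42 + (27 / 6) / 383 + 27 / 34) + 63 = 141978/6511 = 21.81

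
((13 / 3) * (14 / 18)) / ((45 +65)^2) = 91/326700 = 0.00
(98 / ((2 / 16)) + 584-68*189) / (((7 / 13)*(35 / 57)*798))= -74646/1715 = -43.53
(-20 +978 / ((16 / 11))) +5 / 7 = 36573/56 = 653.09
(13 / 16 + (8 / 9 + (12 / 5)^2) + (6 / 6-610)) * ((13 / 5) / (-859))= 32773/18000 = 1.82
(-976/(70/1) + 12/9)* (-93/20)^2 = -954273/3500 = -272.65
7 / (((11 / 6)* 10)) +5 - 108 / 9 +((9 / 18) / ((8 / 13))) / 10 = -2301/352 = -6.54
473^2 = 223729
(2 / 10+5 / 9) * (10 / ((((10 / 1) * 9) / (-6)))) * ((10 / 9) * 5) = -680/243 = -2.80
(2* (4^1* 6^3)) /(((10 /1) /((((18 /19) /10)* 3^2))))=147.33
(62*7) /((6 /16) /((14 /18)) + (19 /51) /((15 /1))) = 856.05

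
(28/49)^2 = 16/49 = 0.33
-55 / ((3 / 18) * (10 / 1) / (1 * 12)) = -396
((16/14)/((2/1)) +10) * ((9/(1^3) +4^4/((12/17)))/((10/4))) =33004/21 = 1571.62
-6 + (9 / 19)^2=-2085/361 = -5.78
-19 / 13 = -1.46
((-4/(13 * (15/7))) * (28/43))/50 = -392/209625 = 0.00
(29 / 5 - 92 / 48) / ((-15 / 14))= -1631/450 = -3.62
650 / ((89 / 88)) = 57200/89 = 642.70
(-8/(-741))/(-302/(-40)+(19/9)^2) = 4320/4804397 = 0.00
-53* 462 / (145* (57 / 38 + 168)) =-16324/16385 = -1.00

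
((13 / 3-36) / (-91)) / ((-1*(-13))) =0.03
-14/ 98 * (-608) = 608/7 = 86.86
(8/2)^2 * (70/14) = 80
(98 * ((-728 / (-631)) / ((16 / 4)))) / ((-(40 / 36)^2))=-361179/15775 = -22.90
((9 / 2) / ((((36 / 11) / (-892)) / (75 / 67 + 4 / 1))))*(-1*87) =73199973/134 = 546268.46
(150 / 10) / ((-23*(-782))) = 15/17986 = 0.00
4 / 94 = 2/47 = 0.04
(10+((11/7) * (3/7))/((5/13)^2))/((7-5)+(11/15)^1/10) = 106962/15239 = 7.02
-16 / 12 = -4/3 = -1.33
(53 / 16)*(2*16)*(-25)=-2650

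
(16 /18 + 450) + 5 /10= 8125/18 = 451.39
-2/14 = -1/7 = -0.14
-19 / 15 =-1.27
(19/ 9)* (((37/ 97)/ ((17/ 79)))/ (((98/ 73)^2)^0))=55537/14841 = 3.74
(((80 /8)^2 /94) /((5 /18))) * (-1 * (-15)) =2700/47 = 57.45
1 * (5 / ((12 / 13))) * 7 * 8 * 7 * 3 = 6370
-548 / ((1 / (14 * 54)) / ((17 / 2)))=-3521448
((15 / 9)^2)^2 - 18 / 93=18889/2511 = 7.52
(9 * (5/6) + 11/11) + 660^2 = 871217/2 = 435608.50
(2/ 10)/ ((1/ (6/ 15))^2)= 4/125 = 0.03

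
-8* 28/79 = -224/79 = -2.84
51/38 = 1.34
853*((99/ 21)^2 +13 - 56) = -17721.51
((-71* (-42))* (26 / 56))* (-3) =-8307/2 = -4153.50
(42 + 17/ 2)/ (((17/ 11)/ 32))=1045.65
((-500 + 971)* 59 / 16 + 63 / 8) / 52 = 27915/832 = 33.55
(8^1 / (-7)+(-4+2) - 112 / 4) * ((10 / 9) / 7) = -2180/441 = -4.94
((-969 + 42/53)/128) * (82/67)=-2103915/227264 = -9.26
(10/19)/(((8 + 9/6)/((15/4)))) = 75/361 = 0.21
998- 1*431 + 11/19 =567.58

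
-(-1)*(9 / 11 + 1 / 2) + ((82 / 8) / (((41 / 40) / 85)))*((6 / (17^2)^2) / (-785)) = 1.32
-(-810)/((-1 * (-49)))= 16.53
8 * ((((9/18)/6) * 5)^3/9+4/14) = 31979/13608 = 2.35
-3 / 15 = -1/5 = -0.20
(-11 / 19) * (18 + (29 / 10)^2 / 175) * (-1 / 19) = 3474251/6317500 = 0.55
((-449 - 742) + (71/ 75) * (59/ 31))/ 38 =-1382443/44175 = -31.29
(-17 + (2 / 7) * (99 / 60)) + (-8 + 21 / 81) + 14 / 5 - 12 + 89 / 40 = -236207/7560 = -31.24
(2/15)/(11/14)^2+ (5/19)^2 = 186887/655215 = 0.29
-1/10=-0.10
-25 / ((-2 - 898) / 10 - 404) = 0.05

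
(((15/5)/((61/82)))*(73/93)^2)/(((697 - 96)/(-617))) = -269615426/105693663 = -2.55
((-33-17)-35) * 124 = -10540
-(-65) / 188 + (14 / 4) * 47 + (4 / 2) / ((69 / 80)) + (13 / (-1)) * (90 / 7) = 1973/90804 = 0.02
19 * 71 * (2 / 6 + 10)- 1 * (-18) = 41873/3 = 13957.67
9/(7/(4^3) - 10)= -0.91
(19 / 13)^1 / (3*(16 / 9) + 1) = 3/13 = 0.23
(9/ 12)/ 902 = 3/3608 = 0.00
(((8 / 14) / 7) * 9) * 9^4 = 236196/49 = 4820.33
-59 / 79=-0.75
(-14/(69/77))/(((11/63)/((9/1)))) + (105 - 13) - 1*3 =-16475/23 = -716.30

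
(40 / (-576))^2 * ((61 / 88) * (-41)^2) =2563525/456192 = 5.62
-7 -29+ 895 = 859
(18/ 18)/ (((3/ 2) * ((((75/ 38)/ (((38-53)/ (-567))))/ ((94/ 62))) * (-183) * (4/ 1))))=-893/48248865 = 0.00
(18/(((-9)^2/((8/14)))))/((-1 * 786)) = -4/24759 = 0.00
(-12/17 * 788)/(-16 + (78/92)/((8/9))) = 3479808/94129 = 36.97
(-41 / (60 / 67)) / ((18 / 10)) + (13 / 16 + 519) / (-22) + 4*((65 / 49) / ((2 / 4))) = -17906375/465696 = -38.45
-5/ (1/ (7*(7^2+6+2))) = -1995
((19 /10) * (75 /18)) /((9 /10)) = 8.80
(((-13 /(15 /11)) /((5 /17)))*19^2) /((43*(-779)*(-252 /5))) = -46189/6664140 = -0.01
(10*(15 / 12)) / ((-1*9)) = -1.39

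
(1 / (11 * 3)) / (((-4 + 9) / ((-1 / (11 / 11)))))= -0.01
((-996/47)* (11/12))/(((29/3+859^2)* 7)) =-2739/728298088 = 0.00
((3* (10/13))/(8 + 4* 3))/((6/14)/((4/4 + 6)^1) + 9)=49/3848 = 0.01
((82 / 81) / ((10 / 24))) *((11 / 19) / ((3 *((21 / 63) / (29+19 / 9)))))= 202048/4617 = 43.76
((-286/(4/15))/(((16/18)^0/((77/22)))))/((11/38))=-25935/2 = -12967.50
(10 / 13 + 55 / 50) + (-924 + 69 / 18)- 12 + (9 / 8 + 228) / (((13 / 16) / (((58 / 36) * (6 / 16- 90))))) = -64973879/1560 = -41649.92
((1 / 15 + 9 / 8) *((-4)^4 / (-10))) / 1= -2288/75 = -30.51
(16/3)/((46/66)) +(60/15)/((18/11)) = 2090/207 = 10.10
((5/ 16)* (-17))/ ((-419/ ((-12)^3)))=-9180/419 = -21.91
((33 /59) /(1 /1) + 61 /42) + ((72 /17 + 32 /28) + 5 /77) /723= 225499745/111676026 = 2.02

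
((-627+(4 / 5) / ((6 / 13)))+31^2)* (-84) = -141008/5 = -28201.60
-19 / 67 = -0.28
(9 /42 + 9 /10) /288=13/3360 = 0.00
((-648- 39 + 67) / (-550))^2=3844/3025 = 1.27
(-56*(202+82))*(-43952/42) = 49929472/3 = 16643157.33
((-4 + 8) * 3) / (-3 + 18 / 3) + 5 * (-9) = -41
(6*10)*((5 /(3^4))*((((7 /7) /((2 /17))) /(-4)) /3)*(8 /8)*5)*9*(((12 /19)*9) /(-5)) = 2550/19 = 134.21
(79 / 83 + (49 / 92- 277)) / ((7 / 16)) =-8415348/13363 = -629.75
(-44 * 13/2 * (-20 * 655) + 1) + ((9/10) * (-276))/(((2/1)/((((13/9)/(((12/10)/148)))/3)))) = 11217677/3 = 3739225.67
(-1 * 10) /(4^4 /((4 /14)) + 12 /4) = -10/899 = -0.01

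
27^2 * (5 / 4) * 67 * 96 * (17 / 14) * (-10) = -71171228.57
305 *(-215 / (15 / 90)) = -393450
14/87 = 0.16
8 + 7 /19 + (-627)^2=7469610/19 = 393137.37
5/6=0.83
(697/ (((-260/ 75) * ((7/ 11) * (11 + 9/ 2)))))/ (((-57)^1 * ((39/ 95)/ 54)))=1725075/36673 = 47.04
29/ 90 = 0.32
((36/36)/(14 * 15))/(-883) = -1/185430 = 0.00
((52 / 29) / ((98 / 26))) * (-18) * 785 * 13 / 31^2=-90.93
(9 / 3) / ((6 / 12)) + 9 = 15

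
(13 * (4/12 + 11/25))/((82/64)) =24128/3075 = 7.85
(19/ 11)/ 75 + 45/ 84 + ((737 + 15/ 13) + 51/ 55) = 739.64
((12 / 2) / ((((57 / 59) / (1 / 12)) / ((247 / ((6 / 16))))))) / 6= 1534/27 = 56.81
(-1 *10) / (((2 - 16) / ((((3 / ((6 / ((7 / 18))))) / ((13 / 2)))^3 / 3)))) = 245/38438712 = 0.00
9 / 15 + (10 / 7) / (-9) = 139/315 = 0.44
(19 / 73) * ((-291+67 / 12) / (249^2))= -65075/54312876 = 0.00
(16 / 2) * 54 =432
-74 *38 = -2812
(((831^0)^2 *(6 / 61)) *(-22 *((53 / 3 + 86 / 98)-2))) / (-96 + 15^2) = -0.28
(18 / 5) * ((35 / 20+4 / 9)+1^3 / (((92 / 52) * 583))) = 1059779/134090 = 7.90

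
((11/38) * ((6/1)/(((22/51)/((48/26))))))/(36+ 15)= 36/247 = 0.15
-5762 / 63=-91.46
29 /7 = 4.14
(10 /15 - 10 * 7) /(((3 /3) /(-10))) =2080/3 = 693.33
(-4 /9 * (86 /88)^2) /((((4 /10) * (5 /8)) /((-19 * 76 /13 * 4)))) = 10679824/14157 = 754.38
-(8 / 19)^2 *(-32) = 2048/361 = 5.67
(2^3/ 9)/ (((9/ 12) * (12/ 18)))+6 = 70/9 = 7.78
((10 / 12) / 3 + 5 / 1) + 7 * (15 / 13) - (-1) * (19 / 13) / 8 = 12671/936 = 13.54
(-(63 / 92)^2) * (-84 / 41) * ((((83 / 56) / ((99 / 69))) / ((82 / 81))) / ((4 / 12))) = 80050761/27218752 = 2.94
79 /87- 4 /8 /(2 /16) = -269/87 = -3.09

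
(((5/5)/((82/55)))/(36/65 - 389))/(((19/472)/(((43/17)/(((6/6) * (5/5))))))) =-36279100/334372507 = -0.11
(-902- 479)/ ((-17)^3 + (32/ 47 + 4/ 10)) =0.28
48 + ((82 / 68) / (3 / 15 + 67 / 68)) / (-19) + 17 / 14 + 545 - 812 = -23351933/107198 = -217.84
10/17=0.59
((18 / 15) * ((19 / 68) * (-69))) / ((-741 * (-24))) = -23/17680 = 0.00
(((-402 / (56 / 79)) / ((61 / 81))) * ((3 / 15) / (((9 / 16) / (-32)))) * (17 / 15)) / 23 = 103658112/245525 = 422.19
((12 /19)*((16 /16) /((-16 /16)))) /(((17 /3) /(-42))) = 1512/323 = 4.68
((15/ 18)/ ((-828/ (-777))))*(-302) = -195545/828 = -236.17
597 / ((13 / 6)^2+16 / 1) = 21492/745 = 28.85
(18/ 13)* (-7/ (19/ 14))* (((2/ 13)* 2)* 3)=-21168/3211 = -6.59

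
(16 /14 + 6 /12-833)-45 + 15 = -12059/14 = -861.36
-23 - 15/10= -49/2 = -24.50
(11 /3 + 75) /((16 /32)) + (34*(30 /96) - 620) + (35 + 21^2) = 575/24 = 23.96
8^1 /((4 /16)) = 32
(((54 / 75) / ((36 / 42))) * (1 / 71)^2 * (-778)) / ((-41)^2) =-16338/211848025 = 0.00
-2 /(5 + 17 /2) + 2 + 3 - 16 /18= 107/27 = 3.96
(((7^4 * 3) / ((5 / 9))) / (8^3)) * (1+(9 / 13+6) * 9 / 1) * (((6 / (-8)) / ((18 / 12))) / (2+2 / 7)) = -90304011/266240 = -339.18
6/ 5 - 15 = -69/5 = -13.80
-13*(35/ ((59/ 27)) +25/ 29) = -375440/1711 = -219.43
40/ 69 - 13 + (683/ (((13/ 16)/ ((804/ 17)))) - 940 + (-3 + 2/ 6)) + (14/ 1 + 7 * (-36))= 196016115/5083 = 38563.08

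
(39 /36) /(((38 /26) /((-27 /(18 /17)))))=-2873/152 = -18.90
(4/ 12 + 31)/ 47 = 2/3 = 0.67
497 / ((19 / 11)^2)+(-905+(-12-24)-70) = -304834/361 = -844.42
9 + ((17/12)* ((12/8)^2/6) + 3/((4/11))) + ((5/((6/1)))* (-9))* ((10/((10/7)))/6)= 289/32 = 9.03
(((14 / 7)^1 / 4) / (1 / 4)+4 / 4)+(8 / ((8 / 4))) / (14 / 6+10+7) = 93/29 = 3.21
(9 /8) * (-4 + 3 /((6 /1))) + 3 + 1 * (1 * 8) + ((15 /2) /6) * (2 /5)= 121/16 = 7.56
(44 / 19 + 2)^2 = 6724/361 = 18.63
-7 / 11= -0.64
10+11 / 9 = 101/9 = 11.22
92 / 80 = 23/20 = 1.15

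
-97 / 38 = -2.55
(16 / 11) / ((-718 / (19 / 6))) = -76/11847 = -0.01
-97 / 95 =-1.02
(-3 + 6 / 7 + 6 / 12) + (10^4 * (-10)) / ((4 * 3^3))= -350621/378 = -927.57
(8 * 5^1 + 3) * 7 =301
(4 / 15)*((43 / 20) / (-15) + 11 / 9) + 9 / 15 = 0.89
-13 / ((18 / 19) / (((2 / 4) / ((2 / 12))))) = -41.17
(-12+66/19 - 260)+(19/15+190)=-77.26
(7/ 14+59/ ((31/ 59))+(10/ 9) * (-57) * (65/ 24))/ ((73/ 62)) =-65551/1314 = -49.89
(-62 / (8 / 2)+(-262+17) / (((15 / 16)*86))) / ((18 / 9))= -4783/516 = -9.27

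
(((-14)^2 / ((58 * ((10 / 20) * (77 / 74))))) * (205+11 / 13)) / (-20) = -1386168/20735 = -66.85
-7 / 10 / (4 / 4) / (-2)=7/20 = 0.35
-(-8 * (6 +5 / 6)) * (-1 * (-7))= 1148/3 = 382.67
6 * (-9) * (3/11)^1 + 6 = -96/11 = -8.73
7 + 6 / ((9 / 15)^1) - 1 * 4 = 13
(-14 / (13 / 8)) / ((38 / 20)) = -1120/247 = -4.53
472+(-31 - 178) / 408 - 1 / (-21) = 1346705/2856 = 471.54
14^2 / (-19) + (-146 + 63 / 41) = -120573/779 = -154.78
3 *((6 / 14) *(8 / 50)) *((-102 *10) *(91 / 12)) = -7956/5 = -1591.20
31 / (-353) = -31/353 = -0.09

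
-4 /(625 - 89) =-1/134 = -0.01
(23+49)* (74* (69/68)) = 91908/17 = 5406.35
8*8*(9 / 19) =30.32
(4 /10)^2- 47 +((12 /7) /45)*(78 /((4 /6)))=-42.38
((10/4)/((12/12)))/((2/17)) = 85/4 = 21.25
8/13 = 0.62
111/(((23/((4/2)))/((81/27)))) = 666/23 = 28.96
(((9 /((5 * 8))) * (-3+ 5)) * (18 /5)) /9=9/50 = 0.18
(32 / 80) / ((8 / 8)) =2/5 = 0.40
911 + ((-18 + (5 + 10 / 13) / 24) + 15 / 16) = 185989/208 = 894.18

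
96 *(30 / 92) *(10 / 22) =3600/253 = 14.23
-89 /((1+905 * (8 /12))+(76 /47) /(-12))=-12549/85192 = -0.15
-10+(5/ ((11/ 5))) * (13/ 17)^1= -1545/187 = -8.26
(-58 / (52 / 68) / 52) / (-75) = 493/25350 = 0.02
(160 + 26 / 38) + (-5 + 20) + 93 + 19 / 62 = 316871/1178 = 268.99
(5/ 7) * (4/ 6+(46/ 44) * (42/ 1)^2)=304400/231 = 1317.75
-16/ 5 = -3.20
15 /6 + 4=13/2 = 6.50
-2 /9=-0.22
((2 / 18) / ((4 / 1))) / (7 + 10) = 1/612 = 0.00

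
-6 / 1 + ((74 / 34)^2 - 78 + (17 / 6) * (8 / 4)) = -63808/867 = -73.60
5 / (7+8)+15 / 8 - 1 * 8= -139/24 = -5.79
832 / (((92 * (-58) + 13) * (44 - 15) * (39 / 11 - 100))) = 9152/163783387 = 0.00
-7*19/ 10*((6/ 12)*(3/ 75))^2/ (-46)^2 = -133/52900000 = 0.00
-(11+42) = -53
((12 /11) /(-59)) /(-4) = 3/649 = 0.00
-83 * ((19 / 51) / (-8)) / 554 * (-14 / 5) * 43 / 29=-474677/16387320 = -0.03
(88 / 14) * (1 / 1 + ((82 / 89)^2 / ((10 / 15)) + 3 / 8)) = 16.65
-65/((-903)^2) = -65/815409 = 0.00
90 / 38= 45/19 = 2.37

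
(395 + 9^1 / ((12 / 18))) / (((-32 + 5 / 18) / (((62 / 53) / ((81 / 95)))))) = -4812130/272367 = -17.67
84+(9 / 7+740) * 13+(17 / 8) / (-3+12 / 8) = 816421/84 = 9719.30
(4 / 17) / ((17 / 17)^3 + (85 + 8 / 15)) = 30/11033 = 0.00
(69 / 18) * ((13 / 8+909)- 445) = 1784.90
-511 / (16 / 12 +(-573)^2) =-219/140713 = 0.00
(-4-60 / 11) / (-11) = 104/121 = 0.86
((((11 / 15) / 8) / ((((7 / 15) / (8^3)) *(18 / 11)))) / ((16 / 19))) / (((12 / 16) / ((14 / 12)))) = 9196/81 = 113.53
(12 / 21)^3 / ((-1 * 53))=-64/18179 = 0.00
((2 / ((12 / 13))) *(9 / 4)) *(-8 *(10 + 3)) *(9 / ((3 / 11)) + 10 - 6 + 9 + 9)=-27885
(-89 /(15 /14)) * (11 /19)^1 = -13706/285 = -48.09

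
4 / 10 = 2/5 = 0.40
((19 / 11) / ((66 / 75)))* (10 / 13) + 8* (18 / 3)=77879/1573 = 49.51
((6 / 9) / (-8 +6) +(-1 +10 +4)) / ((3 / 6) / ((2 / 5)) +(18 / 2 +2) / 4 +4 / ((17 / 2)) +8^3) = 323/13170 = 0.02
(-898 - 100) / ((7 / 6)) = -5988/7 = -855.43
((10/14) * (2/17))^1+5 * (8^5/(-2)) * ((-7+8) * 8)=-77987830/119 = -655359.92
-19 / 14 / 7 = -19/98 = -0.19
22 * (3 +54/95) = 7458/95 = 78.51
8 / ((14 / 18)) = 72/7 = 10.29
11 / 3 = 3.67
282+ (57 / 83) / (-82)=1919235/6806 = 281.99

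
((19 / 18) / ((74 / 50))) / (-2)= -475/1332 = -0.36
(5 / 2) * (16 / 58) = 20/29 = 0.69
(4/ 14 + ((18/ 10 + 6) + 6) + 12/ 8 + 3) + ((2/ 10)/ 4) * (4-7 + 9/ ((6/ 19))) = 5561/280 = 19.86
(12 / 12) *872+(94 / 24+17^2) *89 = 26941.58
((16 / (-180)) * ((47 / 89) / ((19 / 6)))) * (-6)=752/8455 = 0.09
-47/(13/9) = -423/13 = -32.54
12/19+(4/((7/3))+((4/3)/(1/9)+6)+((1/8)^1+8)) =30293/1064 = 28.47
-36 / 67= -0.54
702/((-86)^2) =351/3698 = 0.09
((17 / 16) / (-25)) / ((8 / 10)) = -0.05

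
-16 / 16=-1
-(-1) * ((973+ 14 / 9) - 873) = 914/9 = 101.56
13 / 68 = 0.19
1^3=1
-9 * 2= -18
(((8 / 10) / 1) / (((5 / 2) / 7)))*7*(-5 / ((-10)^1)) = 196/25 = 7.84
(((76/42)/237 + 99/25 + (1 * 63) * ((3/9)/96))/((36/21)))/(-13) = -16668511/88732800 = -0.19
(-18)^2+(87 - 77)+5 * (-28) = 194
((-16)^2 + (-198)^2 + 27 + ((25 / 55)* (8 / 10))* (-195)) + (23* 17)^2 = 2115268/11 = 192297.09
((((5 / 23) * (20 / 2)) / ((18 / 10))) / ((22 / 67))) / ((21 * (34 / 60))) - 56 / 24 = -548497/270963 = -2.02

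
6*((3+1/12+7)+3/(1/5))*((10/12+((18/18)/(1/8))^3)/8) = 926177/96 = 9647.68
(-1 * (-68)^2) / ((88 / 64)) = -3362.91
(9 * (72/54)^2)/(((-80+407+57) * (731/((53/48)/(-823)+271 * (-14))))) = -0.22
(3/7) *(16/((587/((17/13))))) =816/53417 = 0.02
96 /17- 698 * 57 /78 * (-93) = 10484859/221 = 47442.80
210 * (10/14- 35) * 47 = -338400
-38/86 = -19/43 = -0.44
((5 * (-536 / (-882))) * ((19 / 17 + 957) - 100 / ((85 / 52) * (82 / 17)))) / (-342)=-147169520/17520489 = -8.40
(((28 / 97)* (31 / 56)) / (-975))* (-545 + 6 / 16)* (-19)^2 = 48759187/1513200 = 32.22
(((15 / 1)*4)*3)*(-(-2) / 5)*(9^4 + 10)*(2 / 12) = 78852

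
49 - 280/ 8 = 14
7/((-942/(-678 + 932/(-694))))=825062/163437 = 5.05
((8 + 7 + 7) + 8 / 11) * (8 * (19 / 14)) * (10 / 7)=190000/539 = 352.50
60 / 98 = 30/49 = 0.61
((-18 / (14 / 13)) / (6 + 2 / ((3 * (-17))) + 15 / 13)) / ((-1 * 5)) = 0.47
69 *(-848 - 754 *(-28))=1398216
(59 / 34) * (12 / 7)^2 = 4248/833 = 5.10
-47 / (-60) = 47/60 = 0.78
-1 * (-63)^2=-3969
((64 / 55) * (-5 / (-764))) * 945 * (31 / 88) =58590/23111 = 2.54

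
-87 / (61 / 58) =-5046/61 = -82.72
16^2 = 256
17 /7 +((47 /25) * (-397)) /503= 83162/88025 = 0.94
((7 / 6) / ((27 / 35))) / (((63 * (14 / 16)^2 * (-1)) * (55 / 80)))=-0.05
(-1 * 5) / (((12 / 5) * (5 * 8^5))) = -5/393216 = 0.00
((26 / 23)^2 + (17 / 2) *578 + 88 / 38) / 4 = 1229.15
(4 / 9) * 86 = 344/9 = 38.22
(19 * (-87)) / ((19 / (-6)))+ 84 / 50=13092/25 = 523.68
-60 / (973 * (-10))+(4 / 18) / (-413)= 2908/516663 = 0.01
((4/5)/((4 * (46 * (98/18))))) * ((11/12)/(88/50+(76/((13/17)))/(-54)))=-57915/6365296 = -0.01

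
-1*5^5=-3125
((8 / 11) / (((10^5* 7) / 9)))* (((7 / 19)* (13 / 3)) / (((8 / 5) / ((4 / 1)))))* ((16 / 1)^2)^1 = 1248/130625 = 0.01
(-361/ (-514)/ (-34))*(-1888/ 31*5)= 851960/135439 = 6.29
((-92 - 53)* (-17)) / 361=2465/361 = 6.83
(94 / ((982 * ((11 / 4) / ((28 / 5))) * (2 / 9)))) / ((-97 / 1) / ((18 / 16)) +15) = -213192/17310205 = -0.01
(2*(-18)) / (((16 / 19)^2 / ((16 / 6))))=-1083/8 = -135.38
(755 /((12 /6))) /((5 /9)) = 1359/2 = 679.50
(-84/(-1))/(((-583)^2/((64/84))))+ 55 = 18693959/339889 = 55.00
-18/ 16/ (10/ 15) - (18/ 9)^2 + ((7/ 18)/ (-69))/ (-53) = -2995027/526608 = -5.69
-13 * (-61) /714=793/714 = 1.11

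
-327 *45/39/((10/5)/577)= -2830185/26 = -108853.27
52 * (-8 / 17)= -416/17 = -24.47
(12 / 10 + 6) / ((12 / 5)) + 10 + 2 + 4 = 19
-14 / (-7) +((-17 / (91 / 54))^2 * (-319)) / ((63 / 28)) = -119462974/8281 = -14426.15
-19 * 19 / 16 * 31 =-11191/16 = -699.44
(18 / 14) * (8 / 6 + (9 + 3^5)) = 2280/7 = 325.71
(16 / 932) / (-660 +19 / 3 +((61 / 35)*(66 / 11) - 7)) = -105/3976844 = 0.00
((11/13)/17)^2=121/48841 = 0.00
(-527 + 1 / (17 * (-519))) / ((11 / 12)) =-1690808/2941 = -574.91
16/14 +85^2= 50583/7 = 7226.14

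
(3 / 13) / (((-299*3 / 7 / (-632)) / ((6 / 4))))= 6636/3887 = 1.71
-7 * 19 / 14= -19/2 = -9.50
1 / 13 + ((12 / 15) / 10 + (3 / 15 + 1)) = 441/325 = 1.36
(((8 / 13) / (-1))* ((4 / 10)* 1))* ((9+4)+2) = -48/13 = -3.69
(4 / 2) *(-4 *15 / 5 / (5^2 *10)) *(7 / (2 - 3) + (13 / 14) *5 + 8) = -474/875 = -0.54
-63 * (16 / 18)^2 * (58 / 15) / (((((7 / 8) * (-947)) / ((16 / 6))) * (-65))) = -237568/24929775 = -0.01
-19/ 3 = -6.33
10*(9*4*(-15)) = -5400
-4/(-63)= 4/63 = 0.06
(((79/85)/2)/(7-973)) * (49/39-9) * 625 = 1491125/640458 = 2.33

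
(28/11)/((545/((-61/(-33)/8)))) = 427/395670 = 0.00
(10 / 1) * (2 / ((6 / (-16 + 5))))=-110/3 = -36.67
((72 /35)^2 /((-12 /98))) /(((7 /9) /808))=-6283008/175 = -35902.90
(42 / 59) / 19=42/1121 = 0.04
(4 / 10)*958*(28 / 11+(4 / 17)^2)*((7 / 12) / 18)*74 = 341912116/143055 = 2390.07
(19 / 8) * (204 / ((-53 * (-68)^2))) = -57/28832 = 0.00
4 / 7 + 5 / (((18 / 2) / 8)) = 316/63 = 5.02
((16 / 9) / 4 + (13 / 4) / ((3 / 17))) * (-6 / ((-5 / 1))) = 679/30 = 22.63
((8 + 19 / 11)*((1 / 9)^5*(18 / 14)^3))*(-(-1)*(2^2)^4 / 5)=27392/1528065 = 0.02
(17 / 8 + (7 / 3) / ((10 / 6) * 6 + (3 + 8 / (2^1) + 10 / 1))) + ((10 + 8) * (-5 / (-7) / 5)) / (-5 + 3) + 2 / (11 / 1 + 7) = 4703/4536 = 1.04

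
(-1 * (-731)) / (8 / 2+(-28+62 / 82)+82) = 29971/2409 = 12.44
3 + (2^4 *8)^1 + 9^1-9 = 131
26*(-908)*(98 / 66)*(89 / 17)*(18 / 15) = -205908976/935 = -220223.50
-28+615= 587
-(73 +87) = -160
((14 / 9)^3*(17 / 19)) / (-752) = -5831/1301994 = 0.00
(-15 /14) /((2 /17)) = -255/28 = -9.11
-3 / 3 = -1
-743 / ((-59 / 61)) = 45323/59 = 768.19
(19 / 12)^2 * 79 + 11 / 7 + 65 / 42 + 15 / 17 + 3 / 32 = 6927871/34272 = 202.14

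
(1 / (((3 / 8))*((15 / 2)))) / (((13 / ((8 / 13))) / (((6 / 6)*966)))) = 41216/2535 = 16.26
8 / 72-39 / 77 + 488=337910/693 = 487.60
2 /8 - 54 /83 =-133/332 = -0.40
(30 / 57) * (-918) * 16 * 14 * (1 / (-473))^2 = -2056320/4250851 = -0.48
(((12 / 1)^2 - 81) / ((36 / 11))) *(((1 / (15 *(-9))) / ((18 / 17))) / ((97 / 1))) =-1309/942840 = 0.00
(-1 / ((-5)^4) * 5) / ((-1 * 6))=1/750 = 0.00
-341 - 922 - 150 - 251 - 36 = -1700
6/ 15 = 0.40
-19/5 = -3.80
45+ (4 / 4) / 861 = 38746/861 = 45.00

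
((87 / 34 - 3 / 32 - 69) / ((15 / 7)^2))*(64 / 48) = -118237/6120 = -19.32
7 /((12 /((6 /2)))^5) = 7/1024 = 0.01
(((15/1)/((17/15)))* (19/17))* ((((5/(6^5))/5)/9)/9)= 475/20225376 = 0.00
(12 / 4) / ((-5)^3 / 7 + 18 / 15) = -105/583 = -0.18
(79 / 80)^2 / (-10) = -6241/64000 = -0.10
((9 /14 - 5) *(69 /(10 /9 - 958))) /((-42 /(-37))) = 467199/1687952 = 0.28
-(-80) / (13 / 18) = 1440/13 = 110.77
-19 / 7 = -2.71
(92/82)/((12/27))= 2.52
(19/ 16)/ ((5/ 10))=19/8 = 2.38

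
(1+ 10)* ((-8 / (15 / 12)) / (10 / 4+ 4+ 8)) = -4.86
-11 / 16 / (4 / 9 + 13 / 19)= -1881/3088 = -0.61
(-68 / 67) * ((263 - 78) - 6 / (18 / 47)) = -34544/201 = -171.86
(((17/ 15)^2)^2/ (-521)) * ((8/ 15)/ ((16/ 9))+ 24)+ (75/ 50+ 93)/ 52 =294686349/169325000 = 1.74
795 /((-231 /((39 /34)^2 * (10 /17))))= -2015325/756602 = -2.66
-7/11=-0.64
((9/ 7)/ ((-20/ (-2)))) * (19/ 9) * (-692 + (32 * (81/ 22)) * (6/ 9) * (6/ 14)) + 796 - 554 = 170616/2695 = 63.31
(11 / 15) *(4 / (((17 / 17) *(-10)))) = -22/75 = -0.29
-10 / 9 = -1.11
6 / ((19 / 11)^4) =87846/130321 = 0.67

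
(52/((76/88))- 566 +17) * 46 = -427202/19 = -22484.32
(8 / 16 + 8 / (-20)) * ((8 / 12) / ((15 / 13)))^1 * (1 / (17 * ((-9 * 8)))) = -13/275400 = 0.00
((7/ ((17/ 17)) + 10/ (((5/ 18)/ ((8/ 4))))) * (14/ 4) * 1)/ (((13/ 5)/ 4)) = 5530/13 = 425.38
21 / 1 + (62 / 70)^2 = 26686/1225 = 21.78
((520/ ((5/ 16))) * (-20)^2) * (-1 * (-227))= 151091200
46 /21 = 2.19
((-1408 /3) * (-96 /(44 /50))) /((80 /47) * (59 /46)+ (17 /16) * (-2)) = 442777600/503 = 880273.56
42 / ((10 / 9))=189/5 = 37.80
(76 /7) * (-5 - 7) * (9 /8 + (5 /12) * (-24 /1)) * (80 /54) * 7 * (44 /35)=949696/63 = 15074.54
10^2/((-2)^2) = 25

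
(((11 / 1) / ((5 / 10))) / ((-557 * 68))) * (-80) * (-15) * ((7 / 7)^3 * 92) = -64.13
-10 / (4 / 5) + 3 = -19/2 = -9.50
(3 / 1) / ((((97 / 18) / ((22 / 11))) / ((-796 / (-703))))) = 85968/68191 = 1.26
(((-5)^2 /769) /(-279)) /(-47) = 25/10083897 = 0.00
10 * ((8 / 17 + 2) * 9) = 3780/17 = 222.35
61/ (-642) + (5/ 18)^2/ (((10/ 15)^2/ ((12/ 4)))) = 0.43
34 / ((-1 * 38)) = -17/19 = -0.89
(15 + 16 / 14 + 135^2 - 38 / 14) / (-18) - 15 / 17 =-2172263/2142 = -1014.13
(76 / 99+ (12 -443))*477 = -205220.82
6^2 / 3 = 12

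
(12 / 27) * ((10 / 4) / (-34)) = -5/153 = -0.03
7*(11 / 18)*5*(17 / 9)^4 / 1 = 32155585/118098 = 272.28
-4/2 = -2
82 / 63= 1.30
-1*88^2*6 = -46464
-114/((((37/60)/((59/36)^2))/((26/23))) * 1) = -4299035/7659 = -561.31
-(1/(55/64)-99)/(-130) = -5381/7150 = -0.75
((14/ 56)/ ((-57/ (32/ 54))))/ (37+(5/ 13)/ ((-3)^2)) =-26/370557 = 0.00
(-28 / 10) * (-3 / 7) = 6/5 = 1.20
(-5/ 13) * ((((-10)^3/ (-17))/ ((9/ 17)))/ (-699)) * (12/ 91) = 20000/2480751 = 0.01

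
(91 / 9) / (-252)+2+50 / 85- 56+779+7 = 4034875/5508 = 732.55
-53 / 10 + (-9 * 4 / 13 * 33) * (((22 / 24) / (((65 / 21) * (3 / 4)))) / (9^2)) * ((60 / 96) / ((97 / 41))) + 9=2642617/737685 = 3.58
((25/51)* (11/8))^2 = 75625/166464 = 0.45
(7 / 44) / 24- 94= -99257/1056 = -93.99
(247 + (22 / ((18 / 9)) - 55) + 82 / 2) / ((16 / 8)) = 122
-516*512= -264192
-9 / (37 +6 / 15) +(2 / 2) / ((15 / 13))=1756/2805 = 0.63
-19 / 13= -1.46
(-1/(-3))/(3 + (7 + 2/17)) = 17/516 = 0.03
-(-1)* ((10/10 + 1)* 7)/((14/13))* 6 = 78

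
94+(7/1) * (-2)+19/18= 1459/18 = 81.06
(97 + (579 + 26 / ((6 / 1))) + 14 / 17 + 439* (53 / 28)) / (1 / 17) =2159309/84 = 25706.06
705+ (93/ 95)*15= 13674/19 = 719.68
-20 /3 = -6.67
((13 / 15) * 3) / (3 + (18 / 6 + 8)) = 13/70 = 0.19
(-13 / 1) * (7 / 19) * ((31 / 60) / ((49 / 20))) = -403/399 = -1.01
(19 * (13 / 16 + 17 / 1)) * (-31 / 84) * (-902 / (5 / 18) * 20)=227121345/28 = 8111476.61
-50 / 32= -25/16 = -1.56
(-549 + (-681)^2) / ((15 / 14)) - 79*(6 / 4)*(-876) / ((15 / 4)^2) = 10992824/25 = 439712.96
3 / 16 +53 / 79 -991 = -1251539/1264 = -990.14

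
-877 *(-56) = 49112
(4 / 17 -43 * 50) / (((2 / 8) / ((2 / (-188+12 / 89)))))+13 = 1857242/17765 = 104.55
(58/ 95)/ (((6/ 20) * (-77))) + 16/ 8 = 8662/4389 = 1.97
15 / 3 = 5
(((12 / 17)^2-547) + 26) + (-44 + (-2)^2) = -161985/289 = -560.50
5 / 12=0.42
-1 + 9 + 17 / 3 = 41/3 = 13.67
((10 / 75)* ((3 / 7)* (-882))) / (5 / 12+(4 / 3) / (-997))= -3014928/24845 = -121.35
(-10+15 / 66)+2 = -171/22 = -7.77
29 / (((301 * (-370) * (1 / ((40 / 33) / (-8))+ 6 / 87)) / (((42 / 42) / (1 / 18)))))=7569/10546739 = 0.00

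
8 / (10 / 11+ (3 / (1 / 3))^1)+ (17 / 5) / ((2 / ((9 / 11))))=2.20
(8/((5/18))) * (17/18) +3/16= 2191/80 = 27.39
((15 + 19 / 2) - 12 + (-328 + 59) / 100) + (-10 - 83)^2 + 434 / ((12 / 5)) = 2651893/300 = 8839.64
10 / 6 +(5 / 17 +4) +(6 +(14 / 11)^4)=10890226/746691 = 14.58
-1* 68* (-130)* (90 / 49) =795600/49 = 16236.73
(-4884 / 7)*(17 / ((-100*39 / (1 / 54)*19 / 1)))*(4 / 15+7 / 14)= 159137/70024500 = 0.00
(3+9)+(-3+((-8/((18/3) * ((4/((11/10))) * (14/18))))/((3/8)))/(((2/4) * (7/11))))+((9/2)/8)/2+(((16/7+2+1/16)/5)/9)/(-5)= 1873687/352800 = 5.31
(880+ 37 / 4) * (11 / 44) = 3557/16 = 222.31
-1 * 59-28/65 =-3863/65 = -59.43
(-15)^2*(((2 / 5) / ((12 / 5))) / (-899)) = -75/1798 = -0.04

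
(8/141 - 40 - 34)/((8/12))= -5213/47 = -110.91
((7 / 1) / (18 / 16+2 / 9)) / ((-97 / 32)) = -16128/9409 = -1.71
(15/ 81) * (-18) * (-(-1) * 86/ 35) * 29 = -4988/21 = -237.52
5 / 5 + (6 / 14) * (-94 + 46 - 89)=-404/7 = -57.71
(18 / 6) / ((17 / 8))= 24/17 = 1.41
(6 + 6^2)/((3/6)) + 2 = 86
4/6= 2/3 = 0.67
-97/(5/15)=-291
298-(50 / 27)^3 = 5740534/19683 = 291.65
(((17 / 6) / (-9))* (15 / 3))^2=7225/2916 = 2.48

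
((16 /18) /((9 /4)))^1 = 32/81 = 0.40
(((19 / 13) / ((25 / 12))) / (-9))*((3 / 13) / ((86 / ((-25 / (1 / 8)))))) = 304/7267 = 0.04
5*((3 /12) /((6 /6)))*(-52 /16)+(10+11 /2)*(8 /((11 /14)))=153.76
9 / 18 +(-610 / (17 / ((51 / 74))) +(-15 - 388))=-31615/74 = -427.23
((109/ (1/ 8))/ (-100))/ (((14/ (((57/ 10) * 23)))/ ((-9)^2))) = -11574819/1750 = -6614.18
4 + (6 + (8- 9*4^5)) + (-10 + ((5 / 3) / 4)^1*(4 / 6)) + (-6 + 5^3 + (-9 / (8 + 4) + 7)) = -326969/36 = -9082.47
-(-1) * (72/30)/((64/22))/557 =33/22280 = 0.00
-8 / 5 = -1.60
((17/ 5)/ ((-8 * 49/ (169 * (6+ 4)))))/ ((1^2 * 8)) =-2873/1568 = -1.83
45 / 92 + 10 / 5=229/92 = 2.49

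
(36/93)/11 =12/341 = 0.04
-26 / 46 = -13/23 = -0.57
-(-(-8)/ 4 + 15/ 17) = -49/17 = -2.88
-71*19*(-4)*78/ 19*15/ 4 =83070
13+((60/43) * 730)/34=31403/731 = 42.96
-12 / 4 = -3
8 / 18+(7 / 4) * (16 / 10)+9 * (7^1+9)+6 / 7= 46652/315 = 148.10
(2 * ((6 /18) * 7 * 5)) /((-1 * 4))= -35/6 = -5.83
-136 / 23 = -5.91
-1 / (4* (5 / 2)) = -1/10 = -0.10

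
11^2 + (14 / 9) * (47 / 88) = 48245/396 = 121.83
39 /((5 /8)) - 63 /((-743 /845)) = 497991/3715 = 134.05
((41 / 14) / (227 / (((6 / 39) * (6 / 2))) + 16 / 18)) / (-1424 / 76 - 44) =-7011/74002936 = 0.00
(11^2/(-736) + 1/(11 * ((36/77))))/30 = 199/198720 = 0.00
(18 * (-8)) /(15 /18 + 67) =-864/407 = -2.12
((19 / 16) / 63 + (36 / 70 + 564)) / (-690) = -2845247/3477600 = -0.82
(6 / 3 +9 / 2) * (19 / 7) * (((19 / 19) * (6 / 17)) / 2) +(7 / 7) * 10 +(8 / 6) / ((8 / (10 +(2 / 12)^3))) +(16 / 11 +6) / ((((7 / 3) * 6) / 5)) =29591797/1696464 = 17.44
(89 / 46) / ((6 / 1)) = 89/276 = 0.32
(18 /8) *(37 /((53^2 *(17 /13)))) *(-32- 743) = -3354975/191012 = -17.56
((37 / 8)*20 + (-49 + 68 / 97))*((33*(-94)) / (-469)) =1899975/6499 = 292.35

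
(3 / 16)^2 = 9/256 = 0.04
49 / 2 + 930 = 1909/2 = 954.50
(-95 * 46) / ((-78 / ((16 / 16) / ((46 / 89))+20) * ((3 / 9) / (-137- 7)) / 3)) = -20704680/13 = -1592667.69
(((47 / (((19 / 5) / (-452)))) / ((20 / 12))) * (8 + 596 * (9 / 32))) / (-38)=22385865/1444 = 15502.68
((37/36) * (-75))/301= -925/3612 = -0.26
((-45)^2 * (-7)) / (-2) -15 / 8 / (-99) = 1871105/264 = 7087.52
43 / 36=1.19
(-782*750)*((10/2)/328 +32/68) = -23365125/82 = -284940.55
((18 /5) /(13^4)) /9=2/142805 = 0.00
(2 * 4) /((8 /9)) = 9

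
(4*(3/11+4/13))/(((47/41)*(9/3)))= 13612/20163 = 0.68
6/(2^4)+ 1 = 11/8 = 1.38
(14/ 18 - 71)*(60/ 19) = -12640/57 = -221.75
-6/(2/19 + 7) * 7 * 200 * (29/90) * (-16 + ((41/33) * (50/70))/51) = 829986728/136323 = 6088.38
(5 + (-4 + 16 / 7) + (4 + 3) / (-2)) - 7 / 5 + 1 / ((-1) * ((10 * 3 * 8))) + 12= 17441/1680 = 10.38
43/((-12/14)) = -301/6 = -50.17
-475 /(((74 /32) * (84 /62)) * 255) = -23560/39627 = -0.59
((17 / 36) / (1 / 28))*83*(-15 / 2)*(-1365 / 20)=4494035/8 = 561754.38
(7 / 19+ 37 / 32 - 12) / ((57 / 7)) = -14861/11552 = -1.29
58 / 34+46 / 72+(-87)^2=4633663/612 = 7571.34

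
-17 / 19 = -0.89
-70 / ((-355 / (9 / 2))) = 63/71 = 0.89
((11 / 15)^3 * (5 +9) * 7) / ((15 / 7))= 913066/50625 = 18.04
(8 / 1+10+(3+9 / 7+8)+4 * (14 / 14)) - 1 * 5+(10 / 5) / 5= 1039/35 = 29.69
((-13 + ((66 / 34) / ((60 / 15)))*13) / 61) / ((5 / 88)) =-2002/1037 = -1.93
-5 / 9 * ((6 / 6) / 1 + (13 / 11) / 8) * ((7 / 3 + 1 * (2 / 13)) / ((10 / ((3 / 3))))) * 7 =-68579/61776 = -1.11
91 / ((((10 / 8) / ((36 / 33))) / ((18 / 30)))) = 13104/275 = 47.65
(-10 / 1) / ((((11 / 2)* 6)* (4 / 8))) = -20/33 = -0.61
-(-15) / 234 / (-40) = -1/624 = 0.00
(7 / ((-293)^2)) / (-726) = -7/62326374 = 0.00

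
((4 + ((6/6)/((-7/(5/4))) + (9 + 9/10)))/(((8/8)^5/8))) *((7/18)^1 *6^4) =276624/5 = 55324.80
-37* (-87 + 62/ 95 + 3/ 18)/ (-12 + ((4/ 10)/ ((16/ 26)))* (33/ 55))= -18175510/66177 = -274.65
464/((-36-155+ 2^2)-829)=-58/127 = -0.46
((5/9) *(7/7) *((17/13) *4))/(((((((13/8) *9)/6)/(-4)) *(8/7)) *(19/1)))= -19040/86697 = -0.22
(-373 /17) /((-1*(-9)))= -373/153 = -2.44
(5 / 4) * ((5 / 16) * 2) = 25/32 = 0.78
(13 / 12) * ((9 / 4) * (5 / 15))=13/16 = 0.81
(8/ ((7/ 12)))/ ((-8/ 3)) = -36/7 = -5.14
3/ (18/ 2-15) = -1/2 = -0.50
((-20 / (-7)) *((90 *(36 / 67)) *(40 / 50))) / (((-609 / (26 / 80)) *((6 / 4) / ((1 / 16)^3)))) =-117/12186496 = 0.00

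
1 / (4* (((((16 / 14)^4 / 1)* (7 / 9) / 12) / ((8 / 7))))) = 1323/512 = 2.58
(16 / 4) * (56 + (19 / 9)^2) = 19588/81 = 241.83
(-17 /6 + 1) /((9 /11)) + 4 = 95/54 = 1.76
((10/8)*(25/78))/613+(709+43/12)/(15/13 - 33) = -110729009/4948749 = -22.38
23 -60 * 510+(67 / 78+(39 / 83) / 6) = -98974715/3237 = -30576.06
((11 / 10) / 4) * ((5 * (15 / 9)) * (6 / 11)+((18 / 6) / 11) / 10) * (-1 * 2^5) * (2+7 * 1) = -9054/25 = -362.16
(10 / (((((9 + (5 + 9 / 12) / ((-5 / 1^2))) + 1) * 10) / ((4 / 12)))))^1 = 0.04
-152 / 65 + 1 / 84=-12703/5460 = -2.33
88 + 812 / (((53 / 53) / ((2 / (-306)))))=12652/153 = 82.69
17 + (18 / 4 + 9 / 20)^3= 138.29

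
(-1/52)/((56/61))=-61/2912 = -0.02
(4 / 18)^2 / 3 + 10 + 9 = 4621/243 = 19.02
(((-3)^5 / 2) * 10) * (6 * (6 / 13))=-43740/13 = -3364.62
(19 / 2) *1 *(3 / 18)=19/12 = 1.58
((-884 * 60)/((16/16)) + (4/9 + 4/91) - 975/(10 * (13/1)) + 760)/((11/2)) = -85646125/9009 = -9506.73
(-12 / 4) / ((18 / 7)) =-7/6 = -1.17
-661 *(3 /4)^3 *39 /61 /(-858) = 17847/85888 = 0.21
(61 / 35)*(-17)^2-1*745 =-8446/35 = -241.31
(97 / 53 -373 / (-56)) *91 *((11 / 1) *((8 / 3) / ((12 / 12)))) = 3603743/159 = 22665.05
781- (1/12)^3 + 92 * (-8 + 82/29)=15291043/50112 = 305.14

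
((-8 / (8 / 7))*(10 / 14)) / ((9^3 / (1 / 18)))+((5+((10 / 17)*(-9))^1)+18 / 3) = 1272749/223074 = 5.71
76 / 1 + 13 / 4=317/4 = 79.25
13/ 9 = 1.44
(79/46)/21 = 79/966 = 0.08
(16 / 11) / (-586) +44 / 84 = 35285/67683 = 0.52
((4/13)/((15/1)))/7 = 4/1365 = 0.00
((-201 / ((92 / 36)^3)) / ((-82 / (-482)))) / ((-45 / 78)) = 306050238/2494235 = 122.70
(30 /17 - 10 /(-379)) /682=5770/2197063 = 0.00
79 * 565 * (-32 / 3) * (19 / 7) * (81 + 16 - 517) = 542761600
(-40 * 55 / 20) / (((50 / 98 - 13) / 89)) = 239855/306 = 783.84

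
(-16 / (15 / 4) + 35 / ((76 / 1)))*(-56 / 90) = 30373/12825 = 2.37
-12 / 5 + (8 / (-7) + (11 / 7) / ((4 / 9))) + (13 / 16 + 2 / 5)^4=617656967/286720000 = 2.15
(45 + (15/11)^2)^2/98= 328050/14641 = 22.41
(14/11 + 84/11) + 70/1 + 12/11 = 80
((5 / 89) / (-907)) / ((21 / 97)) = -485/1695183 = 0.00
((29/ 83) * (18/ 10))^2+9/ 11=1.21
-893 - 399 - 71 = -1363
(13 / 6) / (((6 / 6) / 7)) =91/6 = 15.17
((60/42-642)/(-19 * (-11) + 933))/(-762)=1121/1522857 = 0.00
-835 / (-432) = 835/432 = 1.93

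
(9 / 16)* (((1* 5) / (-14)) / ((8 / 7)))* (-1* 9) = 405/256 = 1.58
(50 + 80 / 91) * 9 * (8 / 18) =18520/91 = 203.52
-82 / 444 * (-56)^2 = -64288/111 = -579.17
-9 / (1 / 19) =-171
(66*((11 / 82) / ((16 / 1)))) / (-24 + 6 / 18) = -1089/46576 = -0.02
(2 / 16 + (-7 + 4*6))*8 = 137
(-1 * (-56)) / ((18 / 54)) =168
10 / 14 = 5/7 = 0.71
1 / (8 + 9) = 1/17 = 0.06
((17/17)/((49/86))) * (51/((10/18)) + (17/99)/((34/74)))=560548/3465 = 161.77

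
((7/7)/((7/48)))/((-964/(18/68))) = -54/28679 = 0.00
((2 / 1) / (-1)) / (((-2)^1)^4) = -1/8 = -0.12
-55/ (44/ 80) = -100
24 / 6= 4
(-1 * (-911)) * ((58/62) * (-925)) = -24437575/31 = -788308.87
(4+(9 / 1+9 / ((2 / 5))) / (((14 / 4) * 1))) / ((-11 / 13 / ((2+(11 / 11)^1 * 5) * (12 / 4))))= -3549/11 = -322.64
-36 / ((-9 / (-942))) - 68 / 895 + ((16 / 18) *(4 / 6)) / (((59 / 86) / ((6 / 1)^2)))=-591993676/158415 = -3736.98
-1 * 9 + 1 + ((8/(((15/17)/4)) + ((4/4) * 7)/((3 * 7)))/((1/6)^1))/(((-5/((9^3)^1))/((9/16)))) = -18017.94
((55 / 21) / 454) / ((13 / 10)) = 275/61971 = 0.00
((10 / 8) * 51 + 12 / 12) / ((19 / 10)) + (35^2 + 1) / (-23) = -16803/874 = -19.23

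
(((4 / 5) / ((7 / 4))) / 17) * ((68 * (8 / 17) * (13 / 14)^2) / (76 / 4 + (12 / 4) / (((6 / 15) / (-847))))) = -43264/369306385 = 0.00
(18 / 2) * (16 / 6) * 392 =9408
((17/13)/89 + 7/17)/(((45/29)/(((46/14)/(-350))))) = -310822/120472625 = 0.00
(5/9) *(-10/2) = -25/9 = -2.78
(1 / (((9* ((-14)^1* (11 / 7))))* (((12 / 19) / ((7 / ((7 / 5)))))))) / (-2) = 95/4752 = 0.02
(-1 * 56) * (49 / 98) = -28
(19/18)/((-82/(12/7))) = -19/861 = -0.02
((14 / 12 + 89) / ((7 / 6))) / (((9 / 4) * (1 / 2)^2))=8656/63 = 137.40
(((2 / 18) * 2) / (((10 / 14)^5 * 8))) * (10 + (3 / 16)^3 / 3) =688565983/460800000 = 1.49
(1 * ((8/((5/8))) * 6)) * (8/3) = 1024/5 = 204.80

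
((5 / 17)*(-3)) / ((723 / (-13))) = 65/4097 = 0.02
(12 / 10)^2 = 36/25 = 1.44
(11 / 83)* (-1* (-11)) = 121/83 = 1.46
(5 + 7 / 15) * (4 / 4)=82/15 = 5.47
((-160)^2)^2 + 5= 655360005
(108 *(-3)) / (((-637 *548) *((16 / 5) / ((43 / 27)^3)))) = 397535/339301872 = 0.00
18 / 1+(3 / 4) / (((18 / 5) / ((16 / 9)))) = 496/27 = 18.37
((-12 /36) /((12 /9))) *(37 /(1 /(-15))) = 555/4 = 138.75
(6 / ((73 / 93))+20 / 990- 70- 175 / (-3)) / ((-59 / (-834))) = -8041706/142131 = -56.58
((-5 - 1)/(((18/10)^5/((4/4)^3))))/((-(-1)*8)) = -3125/78732 = -0.04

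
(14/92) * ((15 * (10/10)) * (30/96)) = 525/736 = 0.71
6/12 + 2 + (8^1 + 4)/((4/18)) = 113/2 = 56.50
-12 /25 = -0.48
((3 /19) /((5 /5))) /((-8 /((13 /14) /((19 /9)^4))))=-255879/277323088 = 0.00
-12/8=-3/2 = -1.50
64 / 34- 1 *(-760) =12952/17 = 761.88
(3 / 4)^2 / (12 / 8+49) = 9/808 = 0.01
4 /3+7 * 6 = 130/3 = 43.33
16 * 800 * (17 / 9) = 217600/9 = 24177.78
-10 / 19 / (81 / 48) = -160/513 = -0.31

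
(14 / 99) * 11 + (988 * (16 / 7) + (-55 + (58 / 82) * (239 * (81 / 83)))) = 508062608/214389 = 2369.82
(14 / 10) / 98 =1/70 = 0.01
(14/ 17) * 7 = 98/17 = 5.76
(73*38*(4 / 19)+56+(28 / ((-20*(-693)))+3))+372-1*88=458866/495 = 927.00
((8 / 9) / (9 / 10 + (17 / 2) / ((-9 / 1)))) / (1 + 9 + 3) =-20/13 = -1.54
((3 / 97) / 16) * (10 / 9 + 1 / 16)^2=28561/10727424 = 0.00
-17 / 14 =-1.21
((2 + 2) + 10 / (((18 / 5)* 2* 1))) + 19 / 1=439/18 = 24.39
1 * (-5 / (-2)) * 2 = 5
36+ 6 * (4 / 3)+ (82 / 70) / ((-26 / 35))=42.42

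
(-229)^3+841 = -12008148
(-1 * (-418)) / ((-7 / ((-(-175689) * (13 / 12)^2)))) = -689501241/56 = -12312522.16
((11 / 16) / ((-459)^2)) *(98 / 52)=539/87643296 = 0.00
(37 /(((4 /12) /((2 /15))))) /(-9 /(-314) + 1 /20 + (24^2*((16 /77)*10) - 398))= 3578344/193172979 = 0.02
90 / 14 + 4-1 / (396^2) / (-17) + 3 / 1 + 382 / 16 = 696125833/18661104 = 37.30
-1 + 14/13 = 1/13 = 0.08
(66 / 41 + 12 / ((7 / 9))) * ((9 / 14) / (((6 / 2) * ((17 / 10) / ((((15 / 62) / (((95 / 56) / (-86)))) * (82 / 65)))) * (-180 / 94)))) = 15812304/911183 = 17.35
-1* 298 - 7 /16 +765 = 7465/16 = 466.56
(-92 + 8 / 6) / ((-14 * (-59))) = -136/1239 = -0.11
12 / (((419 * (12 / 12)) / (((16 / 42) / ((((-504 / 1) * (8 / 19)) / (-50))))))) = 475/184779 = 0.00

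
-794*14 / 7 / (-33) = 1588/33 = 48.12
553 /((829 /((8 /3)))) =4424/2487 = 1.78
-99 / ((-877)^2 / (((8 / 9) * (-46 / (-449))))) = -4048/345338921 = 0.00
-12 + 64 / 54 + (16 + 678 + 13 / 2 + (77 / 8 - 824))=-26933/216 = -124.69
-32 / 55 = -0.58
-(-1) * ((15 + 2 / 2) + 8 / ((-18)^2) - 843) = -66985/81 = -826.98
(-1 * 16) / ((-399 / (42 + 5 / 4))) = 692/399 = 1.73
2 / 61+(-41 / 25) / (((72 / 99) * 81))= 4889/988200 = 0.00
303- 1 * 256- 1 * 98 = -51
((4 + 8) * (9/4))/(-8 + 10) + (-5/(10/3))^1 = 12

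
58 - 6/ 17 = 980/17 = 57.65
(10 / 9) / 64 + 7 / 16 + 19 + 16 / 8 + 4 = 7331/288 = 25.45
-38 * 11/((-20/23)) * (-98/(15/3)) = -9421.72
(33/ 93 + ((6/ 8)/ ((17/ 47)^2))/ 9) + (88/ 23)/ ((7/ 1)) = 26627651/17308788 = 1.54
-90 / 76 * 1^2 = -45/38 = -1.18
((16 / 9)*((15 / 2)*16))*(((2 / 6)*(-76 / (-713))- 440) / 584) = -75286720/468441 = -160.72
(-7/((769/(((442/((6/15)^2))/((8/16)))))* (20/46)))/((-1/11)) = 1956955/1538 = 1272.40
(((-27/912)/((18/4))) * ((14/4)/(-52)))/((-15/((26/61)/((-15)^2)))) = -7/125172000 = 0.00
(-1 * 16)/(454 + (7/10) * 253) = -160/6311 = -0.03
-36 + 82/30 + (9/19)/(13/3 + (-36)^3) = -265382752/7977435 = -33.27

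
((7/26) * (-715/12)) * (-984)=15785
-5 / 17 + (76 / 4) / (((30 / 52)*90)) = 824/11475 = 0.07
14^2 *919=180124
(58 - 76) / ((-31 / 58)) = 33.68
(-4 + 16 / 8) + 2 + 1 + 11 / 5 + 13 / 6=161/30 = 5.37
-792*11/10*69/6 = -50094/5 = -10018.80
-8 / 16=-1/2 = -0.50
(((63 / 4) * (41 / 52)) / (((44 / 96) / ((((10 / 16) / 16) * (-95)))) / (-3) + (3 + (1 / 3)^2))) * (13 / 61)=3680775/4384192 = 0.84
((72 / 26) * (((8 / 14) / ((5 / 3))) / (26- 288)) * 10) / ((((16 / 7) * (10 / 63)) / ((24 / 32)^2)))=-15309/272480 = -0.06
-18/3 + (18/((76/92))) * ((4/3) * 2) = 990/19 = 52.11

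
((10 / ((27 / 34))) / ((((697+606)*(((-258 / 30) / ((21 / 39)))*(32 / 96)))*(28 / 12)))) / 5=-340/2185131 = 0.00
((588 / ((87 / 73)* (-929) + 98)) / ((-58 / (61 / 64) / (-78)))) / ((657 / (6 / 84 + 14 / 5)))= -1115751/341824160 = 0.00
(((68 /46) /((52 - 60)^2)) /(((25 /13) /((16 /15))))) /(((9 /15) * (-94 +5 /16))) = -1768/7757325 = 0.00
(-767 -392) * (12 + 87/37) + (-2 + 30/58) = -17849032/1073 = -16634.70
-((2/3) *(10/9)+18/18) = -1.74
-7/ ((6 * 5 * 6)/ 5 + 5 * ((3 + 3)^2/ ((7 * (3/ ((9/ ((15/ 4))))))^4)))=-2100875/10813716 = -0.19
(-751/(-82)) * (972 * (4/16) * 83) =15146919/82 = 184718.52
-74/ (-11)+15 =239/11 = 21.73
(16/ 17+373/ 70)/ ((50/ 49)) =6.14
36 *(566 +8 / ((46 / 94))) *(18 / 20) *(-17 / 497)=-36887076/57155 = -645.39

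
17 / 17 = 1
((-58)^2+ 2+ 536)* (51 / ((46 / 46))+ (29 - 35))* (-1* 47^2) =-387878310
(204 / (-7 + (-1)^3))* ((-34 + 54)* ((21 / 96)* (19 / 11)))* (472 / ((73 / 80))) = -80039400/803 = -99675.47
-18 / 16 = -9/8 = -1.12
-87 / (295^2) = -87/87025 = 0.00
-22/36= -0.61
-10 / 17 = -0.59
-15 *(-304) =4560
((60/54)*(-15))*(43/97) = -2150/291 = -7.39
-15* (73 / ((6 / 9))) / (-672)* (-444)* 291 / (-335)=7073919/7504 = 942.69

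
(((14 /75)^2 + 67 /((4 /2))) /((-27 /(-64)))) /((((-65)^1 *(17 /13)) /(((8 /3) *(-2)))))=193160704/38728125 = 4.99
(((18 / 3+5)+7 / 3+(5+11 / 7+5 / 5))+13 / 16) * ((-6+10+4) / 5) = 7297/210 = 34.75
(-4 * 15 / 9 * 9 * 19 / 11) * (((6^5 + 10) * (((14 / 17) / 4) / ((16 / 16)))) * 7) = -12791940/11 = -1162903.64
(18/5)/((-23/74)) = -1332/115 = -11.58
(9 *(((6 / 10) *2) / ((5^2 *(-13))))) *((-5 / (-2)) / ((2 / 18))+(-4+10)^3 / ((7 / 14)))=-24543/1625 = -15.10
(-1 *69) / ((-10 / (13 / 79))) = 897/790 = 1.14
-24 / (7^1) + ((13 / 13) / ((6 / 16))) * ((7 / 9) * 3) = 176/63 = 2.79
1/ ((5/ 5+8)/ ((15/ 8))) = 5/24 = 0.21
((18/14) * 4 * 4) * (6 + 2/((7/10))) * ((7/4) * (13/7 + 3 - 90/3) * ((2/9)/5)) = -356.31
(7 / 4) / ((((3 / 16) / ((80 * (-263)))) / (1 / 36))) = -147280/27 = -5454.81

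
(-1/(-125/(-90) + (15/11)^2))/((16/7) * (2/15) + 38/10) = -45738/609865 = -0.07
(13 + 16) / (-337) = -29/337 = -0.09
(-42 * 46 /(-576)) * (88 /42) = 253/36 = 7.03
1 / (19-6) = 1/13 = 0.08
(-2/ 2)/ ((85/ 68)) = -4/5 = -0.80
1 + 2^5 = 33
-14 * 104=-1456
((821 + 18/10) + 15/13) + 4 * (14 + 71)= 75657/65 = 1163.95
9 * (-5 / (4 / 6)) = -135/2 = -67.50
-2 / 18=-1/9 = -0.11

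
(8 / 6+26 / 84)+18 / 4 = 43/7 = 6.14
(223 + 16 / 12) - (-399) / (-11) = 6206/33 = 188.06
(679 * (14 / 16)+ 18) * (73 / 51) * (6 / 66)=357481/4488 = 79.65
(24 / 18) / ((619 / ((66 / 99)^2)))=16/16713 = 0.00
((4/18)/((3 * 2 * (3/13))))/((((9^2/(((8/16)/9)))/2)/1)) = 13/59049 = 0.00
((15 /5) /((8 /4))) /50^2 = 3/5000 = 0.00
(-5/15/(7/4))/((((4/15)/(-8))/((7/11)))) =40/11 = 3.64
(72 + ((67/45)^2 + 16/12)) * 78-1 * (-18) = 3989864/675 = 5910.91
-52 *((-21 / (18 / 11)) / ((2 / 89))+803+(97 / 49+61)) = -2254187/147 = -15334.61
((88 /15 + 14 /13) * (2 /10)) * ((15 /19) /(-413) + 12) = 42492582/2550275 = 16.66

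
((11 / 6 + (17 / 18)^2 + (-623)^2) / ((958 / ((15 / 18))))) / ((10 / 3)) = 125754679/1241568 = 101.29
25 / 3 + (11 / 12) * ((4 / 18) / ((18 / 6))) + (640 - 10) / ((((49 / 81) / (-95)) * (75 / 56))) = -11965903/162 = -73863.60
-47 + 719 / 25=-456/25 = -18.24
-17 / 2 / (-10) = 17/20 = 0.85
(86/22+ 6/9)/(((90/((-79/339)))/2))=-11929/503415 = -0.02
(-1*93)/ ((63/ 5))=-155/21 = -7.38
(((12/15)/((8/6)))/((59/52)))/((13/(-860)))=-2064/59 = -34.98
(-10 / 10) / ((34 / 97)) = -97/34 = -2.85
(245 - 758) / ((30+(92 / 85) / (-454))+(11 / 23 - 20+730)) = -11982195/17295373 = -0.69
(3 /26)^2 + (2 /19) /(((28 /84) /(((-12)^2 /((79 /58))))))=33889221/1014676 = 33.40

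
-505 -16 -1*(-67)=-454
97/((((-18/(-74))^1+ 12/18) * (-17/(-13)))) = 139971/1717 = 81.52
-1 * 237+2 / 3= -709/3 = -236.33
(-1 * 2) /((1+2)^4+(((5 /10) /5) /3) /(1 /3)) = -20/811 = -0.02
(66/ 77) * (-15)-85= -685/7 = -97.86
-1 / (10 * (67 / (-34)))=17/335 = 0.05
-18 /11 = -1.64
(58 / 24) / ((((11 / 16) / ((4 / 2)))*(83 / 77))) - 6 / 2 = 877/249 = 3.52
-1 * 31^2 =-961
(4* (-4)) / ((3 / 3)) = -16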